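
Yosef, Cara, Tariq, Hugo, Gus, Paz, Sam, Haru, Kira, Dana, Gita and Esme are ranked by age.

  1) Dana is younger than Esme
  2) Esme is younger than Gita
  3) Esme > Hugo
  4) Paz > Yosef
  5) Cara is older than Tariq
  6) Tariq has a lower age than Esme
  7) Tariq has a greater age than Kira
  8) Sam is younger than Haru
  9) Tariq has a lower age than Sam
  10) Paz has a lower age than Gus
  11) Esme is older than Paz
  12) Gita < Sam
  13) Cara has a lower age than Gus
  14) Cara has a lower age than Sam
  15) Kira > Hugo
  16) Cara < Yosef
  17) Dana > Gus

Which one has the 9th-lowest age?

Piecing the relations together gives one ordering: Hugo < Kira < Tariq < Cara < Yosef < Paz < Gus < Dana < Esme < Gita < Sam < Haru.
Counting 9 from the smallest end gives Esme.

Esme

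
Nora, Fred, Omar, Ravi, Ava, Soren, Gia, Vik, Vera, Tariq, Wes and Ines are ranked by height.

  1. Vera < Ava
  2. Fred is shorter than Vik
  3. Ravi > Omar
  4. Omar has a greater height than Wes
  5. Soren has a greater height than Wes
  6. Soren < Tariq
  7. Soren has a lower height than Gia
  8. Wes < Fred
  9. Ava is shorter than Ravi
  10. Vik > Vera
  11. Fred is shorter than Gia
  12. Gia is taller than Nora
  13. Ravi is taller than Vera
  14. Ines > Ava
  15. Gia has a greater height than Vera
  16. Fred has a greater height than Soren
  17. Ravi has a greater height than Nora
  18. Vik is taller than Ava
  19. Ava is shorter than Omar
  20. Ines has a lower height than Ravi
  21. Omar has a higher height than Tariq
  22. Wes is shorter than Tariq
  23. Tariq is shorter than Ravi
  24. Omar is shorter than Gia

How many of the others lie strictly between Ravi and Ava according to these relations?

2

Chaining upward from Ava reaches: Ines, Omar, Gia, Vik.
Chaining downward from Ravi reaches: Nora, Vera, Wes, Soren, Tariq, Ines, Omar.
Strictly between Ava and Ravi are those in both lists: Ines, Omar — 2 elements.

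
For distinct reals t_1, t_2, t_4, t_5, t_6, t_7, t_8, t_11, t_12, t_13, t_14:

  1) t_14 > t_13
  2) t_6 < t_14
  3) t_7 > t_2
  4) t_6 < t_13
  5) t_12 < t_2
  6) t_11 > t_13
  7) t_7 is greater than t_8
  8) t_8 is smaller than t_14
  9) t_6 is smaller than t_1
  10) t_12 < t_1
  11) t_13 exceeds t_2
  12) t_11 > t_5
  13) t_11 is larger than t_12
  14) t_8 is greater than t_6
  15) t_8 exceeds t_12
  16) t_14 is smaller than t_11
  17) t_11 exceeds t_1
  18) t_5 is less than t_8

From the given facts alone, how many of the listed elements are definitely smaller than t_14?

6

Directly below t_14: t_6, t_8, t_13.
One step further: t_5, t_12, t_2 (6 so far).
Nothing else is reachable below t_14; 6 in all.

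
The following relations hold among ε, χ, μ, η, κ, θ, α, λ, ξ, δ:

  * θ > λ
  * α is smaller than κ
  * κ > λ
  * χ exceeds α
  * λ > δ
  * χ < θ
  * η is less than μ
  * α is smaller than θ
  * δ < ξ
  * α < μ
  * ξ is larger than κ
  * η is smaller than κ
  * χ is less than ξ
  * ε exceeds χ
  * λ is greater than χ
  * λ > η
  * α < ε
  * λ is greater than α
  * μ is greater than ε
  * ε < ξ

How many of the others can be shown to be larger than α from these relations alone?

7

From α the given relations immediately reach χ, ε, λ, μ, κ, θ.
From those, ξ — 7 in total.
No other element is forced above α by the given relations, so the count is 7.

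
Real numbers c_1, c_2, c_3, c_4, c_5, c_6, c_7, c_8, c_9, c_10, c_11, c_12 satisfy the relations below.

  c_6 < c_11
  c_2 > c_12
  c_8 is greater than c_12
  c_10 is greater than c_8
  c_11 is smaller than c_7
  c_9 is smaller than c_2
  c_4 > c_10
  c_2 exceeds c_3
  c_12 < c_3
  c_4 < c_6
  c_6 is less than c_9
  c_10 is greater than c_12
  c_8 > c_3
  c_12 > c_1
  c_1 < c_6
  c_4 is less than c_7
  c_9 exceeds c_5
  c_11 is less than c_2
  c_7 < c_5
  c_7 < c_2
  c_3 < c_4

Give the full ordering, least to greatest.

Nothing is placed below c_1, so it is least; from there c_1 < c_12; c_12 < c_3; c_3 < c_8; c_8 < c_10; c_10 < c_4; c_4 < c_6; c_6 < c_11; c_11 < c_7; c_7 < c_5; c_5 < c_9; c_9 < c_2, each given directly.

c_1 < c_12 < c_3 < c_8 < c_10 < c_4 < c_6 < c_11 < c_7 < c_5 < c_9 < c_2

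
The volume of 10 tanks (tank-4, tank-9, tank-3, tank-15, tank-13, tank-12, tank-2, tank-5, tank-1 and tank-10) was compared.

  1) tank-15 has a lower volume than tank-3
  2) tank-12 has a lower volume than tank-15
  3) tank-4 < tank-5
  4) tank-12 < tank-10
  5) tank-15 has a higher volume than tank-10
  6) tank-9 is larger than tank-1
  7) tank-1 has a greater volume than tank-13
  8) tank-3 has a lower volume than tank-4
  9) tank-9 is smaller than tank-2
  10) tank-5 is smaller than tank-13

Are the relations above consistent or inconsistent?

consistent

Every relation is compatible with tank-12 < tank-10 < tank-15 < tank-3 < tank-4 < tank-5 < tank-13 < tank-1 < tank-9 < tank-2; the set is consistent.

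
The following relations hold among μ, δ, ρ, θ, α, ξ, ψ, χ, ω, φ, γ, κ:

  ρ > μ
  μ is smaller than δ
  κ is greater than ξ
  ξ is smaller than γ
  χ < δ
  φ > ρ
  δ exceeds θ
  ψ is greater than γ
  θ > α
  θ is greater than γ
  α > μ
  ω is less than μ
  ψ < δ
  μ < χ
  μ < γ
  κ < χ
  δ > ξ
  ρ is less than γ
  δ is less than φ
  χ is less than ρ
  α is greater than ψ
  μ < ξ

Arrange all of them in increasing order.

Each adjacent pair is fixed by a given relation: ω < μ; μ < ξ; ξ < κ; κ < χ; χ < ρ; ρ < γ; γ < ψ; ψ < α; α < θ; θ < δ; δ < φ. Chaining them end to end gives the full order.

ω < μ < ξ < κ < χ < ρ < γ < ψ < α < θ < δ < φ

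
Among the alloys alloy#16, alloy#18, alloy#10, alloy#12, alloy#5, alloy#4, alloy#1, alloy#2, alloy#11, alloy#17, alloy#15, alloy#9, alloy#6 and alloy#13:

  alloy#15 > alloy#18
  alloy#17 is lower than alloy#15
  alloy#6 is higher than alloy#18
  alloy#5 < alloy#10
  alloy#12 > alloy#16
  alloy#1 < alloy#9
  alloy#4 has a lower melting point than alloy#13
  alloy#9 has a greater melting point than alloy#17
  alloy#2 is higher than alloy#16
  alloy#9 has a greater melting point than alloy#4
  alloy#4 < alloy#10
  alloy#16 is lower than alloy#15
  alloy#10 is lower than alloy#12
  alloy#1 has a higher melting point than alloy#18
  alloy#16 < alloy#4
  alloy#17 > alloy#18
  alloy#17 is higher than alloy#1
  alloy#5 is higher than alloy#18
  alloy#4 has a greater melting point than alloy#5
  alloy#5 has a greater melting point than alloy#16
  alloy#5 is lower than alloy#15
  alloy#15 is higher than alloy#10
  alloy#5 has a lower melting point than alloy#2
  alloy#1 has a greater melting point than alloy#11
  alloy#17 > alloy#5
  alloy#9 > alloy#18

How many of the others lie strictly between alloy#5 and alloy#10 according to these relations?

The relations place alloy#5 below alloy#10. An element lies strictly between them when it is forced above alloy#5 and also forced below alloy#10.
Above alloy#5: {alloy#4, alloy#2, alloy#13, alloy#17, alloy#12, alloy#9, alloy#15}. Below alloy#10: {alloy#18, alloy#16, alloy#4}.
Intersection: {alloy#4} — 1.

1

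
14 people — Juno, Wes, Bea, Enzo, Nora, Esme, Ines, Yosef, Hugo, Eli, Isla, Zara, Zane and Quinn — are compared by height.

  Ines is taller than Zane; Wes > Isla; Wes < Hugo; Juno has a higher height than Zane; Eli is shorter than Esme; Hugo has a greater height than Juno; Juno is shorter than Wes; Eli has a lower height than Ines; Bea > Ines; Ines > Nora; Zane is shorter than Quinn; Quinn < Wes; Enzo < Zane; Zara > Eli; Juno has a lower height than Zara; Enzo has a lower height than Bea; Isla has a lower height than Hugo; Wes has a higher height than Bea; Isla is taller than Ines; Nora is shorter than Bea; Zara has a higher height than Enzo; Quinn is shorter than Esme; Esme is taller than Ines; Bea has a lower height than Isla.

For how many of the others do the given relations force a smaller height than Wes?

From Wes the given relations immediately reach Juno, Bea, Isla, Quinn.
From those, Nora, Enzo, Zane, Ines — 8 in total.
From those, Eli — 9 in total.
No other element is forced below Wes by the given relations, so the count is 9.

9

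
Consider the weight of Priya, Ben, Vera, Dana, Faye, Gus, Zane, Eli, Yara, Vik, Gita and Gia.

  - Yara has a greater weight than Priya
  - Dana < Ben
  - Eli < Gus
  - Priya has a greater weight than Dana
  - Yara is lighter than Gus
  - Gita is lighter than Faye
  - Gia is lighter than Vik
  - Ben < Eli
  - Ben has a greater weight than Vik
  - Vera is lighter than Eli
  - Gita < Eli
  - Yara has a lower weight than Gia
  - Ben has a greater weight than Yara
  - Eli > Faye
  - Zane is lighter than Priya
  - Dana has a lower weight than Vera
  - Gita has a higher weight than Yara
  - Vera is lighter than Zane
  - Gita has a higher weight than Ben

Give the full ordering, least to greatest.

Dana < Vera < Zane < Priya < Yara < Gia < Vik < Ben < Gita < Faye < Eli < Gus

Nothing is placed below Dana, so it is least; from there Dana < Vera; Vera < Zane; Zane < Priya; Priya < Yara; Yara < Gia; Gia < Vik; Vik < Ben; Ben < Gita; Gita < Faye; Faye < Eli; Eli < Gus, each given directly.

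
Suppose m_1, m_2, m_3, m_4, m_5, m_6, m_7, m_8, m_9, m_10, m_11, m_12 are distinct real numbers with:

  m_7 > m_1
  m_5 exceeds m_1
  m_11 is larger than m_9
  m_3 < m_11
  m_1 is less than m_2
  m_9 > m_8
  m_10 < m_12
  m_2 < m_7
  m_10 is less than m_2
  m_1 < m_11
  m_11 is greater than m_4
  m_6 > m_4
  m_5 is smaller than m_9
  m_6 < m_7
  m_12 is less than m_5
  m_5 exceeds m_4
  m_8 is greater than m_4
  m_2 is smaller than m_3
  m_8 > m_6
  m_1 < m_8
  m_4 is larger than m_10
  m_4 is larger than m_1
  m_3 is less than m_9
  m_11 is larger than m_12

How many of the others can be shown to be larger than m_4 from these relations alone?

6

Directly above m_4: m_5, m_6, m_8, m_11.
One step further: m_9, m_7 (6 so far).
No other element is forced above m_4 by the given relations, so the count is 6.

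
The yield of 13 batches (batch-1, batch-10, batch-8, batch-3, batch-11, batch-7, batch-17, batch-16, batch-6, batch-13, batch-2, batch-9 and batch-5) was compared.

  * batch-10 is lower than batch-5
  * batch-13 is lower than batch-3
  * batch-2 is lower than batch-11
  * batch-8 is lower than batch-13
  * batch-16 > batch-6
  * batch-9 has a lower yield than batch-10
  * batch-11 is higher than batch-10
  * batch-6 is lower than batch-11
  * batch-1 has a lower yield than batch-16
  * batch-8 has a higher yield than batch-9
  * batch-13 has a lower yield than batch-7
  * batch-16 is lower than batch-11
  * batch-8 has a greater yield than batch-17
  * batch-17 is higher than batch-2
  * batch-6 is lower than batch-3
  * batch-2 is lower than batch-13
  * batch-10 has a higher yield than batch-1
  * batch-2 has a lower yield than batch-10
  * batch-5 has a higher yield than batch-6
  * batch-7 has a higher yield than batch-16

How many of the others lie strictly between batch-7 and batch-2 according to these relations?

Chaining upward from batch-2 reaches: batch-17, batch-10, batch-8, batch-13, batch-11, batch-5, batch-3.
Chaining downward from batch-7 reaches: batch-9, batch-1, batch-6, batch-16, batch-17, batch-8, batch-13.
Strictly between batch-2 and batch-7 are those in both lists: batch-17, batch-8, batch-13 — 3 elements.

3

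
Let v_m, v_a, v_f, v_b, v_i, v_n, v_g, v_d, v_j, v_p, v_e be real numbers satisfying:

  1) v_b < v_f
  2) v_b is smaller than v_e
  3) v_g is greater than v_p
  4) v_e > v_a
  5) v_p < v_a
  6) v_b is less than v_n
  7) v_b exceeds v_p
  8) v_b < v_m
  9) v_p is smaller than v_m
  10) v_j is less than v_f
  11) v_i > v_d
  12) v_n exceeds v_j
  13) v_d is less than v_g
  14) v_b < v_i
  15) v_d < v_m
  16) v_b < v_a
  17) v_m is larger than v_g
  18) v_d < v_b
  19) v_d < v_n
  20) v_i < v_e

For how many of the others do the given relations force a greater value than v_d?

From v_d the given relations immediately reach v_b, v_i, v_n, v_g, v_m.
From those, v_f, v_a, v_e — 8 in total.
Nothing else is reachable above v_d; 8 in all.

8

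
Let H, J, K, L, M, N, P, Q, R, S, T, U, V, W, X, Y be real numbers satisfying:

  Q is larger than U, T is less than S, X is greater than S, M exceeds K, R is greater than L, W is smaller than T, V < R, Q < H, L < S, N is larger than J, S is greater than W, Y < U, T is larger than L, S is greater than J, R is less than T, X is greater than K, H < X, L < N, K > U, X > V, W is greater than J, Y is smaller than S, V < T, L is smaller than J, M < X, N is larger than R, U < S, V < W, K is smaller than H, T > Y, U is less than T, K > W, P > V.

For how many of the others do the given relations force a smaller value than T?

7

From T the given relations immediately reach L, Y, V, U, R, W.
From those, J — 7 in total.
No other element is forced below T by the given relations, so the count is 7.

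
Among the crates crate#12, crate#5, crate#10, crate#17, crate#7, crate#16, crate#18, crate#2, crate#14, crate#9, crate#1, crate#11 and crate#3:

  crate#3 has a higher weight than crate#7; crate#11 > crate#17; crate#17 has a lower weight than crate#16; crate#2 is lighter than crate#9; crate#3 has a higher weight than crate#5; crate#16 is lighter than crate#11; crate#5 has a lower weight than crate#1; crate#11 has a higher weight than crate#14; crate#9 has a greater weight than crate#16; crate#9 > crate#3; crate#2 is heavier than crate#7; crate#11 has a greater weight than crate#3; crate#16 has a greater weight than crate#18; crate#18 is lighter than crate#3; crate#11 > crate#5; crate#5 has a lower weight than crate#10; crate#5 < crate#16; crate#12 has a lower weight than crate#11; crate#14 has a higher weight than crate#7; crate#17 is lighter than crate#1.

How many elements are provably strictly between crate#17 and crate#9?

1

The relations place crate#17 below crate#9. An element lies strictly between them when it is forced above crate#17 and also forced below crate#9.
Above crate#17: {crate#1, crate#16, crate#11}. Below crate#9: {crate#18, crate#7, crate#5, crate#2, crate#16, crate#3}.
Intersection: {crate#16} — 1.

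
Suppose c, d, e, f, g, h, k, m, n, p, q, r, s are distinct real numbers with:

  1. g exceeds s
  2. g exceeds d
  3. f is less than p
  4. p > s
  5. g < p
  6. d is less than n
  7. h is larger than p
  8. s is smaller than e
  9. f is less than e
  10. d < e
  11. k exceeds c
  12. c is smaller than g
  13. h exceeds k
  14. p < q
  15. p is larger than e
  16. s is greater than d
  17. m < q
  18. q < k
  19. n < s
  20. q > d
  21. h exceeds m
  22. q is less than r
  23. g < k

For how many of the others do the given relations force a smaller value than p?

7

From p the given relations immediately reach f, s, e, g.
From those, d, n, c — 7 in total.
No other element is forced below p by the given relations, so the count is 7.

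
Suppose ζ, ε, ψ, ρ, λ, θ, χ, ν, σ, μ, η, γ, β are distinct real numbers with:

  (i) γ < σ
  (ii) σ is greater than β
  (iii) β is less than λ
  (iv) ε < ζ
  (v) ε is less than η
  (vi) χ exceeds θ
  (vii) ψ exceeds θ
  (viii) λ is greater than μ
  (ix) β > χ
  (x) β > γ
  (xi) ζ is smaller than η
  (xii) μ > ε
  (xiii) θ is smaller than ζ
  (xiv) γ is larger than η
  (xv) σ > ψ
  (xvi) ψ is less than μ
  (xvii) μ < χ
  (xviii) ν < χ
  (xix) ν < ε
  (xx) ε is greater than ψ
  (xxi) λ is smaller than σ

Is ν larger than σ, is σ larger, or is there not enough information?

σ

The relevant relations are ν < ε; ε < ζ; ζ < η; η < γ; γ < β; β < λ; λ < σ.
Together: ν < ε < ζ < η < γ < β < λ < σ.
So σ is larger.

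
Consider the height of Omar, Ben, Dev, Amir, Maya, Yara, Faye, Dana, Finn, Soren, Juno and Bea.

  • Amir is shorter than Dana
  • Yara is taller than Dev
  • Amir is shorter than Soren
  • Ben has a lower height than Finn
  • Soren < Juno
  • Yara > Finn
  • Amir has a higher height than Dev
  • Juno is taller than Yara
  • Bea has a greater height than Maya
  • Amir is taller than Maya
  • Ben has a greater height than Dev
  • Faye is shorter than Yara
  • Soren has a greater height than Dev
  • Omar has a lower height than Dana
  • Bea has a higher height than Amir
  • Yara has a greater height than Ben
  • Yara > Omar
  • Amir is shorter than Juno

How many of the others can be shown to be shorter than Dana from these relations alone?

From Dana the given relations immediately reach Amir, Omar.
From those, Maya, Dev — 4 in total.
Nothing else is reachable below Dana; 4 in all.

4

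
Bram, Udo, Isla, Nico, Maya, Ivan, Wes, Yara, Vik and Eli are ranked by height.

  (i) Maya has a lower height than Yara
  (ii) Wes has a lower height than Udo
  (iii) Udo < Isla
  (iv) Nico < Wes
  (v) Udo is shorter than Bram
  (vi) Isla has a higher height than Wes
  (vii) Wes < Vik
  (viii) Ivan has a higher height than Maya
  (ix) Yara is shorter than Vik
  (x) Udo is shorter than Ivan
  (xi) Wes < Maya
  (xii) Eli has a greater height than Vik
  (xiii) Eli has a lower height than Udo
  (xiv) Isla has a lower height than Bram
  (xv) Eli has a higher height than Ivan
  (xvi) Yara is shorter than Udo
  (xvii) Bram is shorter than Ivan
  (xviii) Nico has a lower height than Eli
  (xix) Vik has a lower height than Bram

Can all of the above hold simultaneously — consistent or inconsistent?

inconsistent

We have Ivan < Eli stated directly, yet also Eli < Udo < Isla < Bram < Ivan by chaining the others — so Eli < Ivan. Contradiction.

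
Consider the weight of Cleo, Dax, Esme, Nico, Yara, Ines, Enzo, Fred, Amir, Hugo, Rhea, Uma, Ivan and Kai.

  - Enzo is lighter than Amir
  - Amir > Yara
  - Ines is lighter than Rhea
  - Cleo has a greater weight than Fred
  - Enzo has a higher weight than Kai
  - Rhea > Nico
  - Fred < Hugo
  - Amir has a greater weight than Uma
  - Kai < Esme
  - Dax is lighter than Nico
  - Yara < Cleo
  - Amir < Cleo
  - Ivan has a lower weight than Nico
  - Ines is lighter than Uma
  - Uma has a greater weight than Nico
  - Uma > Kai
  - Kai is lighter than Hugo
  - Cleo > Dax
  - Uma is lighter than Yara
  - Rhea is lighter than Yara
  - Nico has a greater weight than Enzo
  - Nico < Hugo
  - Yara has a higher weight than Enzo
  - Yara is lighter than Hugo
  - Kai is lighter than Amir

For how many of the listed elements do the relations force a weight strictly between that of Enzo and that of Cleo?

5

The relations place Enzo below Cleo. An element lies strictly between them when it is forced above Enzo and also forced below Cleo.
Above Enzo: {Nico, Rhea, Uma, Yara, Amir, Hugo}. Below Cleo: {Dax, Fred, Kai, Ivan, Ines, Nico, Rhea, Uma, Yara, Amir}.
Intersection: {Nico, Rhea, Uma, Yara, Amir} — 5.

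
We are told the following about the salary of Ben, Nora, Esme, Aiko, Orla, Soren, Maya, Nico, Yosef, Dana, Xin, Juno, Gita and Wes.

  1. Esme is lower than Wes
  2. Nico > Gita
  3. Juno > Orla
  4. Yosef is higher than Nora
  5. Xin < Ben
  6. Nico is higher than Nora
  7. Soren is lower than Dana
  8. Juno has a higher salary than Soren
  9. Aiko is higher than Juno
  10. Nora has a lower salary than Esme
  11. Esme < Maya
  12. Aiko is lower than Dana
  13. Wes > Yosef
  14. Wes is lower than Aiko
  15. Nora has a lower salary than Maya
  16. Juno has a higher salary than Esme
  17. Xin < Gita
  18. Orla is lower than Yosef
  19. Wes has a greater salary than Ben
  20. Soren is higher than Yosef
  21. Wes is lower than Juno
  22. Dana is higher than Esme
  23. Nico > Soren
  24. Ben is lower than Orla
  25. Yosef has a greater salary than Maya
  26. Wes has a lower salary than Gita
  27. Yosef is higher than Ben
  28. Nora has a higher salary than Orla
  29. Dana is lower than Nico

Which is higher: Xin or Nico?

Nico

Chaining the given relations: Xin < Ben < Orla < Nora < Esme < Maya < Yosef < Soren < Juno < Aiko < Dana < Nico.
So Xin < Nico; Nico is the higher of the two.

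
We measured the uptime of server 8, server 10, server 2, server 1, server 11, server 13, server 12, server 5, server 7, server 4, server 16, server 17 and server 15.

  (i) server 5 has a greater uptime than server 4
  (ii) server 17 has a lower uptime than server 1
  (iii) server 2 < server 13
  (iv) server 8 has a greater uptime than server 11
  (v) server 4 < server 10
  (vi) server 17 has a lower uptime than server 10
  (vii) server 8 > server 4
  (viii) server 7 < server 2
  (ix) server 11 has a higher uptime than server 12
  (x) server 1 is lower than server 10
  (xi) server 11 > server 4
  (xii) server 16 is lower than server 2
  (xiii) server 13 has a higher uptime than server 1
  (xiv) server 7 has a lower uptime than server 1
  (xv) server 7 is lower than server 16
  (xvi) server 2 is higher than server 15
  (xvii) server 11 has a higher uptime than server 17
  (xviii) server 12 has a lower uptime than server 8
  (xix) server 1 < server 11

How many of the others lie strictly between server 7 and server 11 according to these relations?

1

Chaining upward from server 7 reaches: server 16, server 1, server 10, server 2, server 8, server 13.
Chaining downward from server 11 reaches: server 12, server 17, server 1, server 4.
Strictly between server 7 and server 11 are those in both lists: server 1 — 1 element.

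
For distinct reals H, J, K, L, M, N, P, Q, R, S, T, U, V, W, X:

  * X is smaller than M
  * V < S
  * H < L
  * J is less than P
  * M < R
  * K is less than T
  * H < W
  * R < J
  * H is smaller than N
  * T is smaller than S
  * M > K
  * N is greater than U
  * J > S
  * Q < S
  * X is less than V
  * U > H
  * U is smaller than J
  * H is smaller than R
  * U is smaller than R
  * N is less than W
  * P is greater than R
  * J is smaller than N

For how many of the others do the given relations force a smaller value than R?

5

Directly below R: M, H, U.
One step further: X, K (5 so far).
Nothing else is reachable below R; 5 in all.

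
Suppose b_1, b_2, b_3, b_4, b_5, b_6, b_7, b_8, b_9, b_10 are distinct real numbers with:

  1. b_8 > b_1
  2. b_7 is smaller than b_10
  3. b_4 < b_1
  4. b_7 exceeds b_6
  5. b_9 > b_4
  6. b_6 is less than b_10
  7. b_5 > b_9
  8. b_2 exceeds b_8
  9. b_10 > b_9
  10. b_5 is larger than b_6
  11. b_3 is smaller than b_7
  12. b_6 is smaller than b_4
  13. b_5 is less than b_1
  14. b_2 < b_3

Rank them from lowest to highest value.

b_6 < b_4 < b_9 < b_5 < b_1 < b_8 < b_2 < b_3 < b_7 < b_10

Nothing is placed below b_6, so it is least; from there b_6 < b_4; b_4 < b_9; b_9 < b_5; b_5 < b_1; b_1 < b_8; b_8 < b_2; b_2 < b_3; b_3 < b_7; b_7 < b_10, each given directly.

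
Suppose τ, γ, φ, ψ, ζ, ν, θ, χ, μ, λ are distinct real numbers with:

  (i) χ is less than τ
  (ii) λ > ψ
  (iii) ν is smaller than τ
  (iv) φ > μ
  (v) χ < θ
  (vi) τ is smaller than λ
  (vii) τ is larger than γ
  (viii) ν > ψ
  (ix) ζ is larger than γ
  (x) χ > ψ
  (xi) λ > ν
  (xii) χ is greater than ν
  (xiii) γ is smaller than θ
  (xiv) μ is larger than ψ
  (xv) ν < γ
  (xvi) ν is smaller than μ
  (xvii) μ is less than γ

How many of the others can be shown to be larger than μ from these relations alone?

Directly above μ: γ, φ.
One step further: τ, θ, ζ (5 so far).
One step further: λ (6 so far).
Nothing else is reachable above μ; 6 in all.

6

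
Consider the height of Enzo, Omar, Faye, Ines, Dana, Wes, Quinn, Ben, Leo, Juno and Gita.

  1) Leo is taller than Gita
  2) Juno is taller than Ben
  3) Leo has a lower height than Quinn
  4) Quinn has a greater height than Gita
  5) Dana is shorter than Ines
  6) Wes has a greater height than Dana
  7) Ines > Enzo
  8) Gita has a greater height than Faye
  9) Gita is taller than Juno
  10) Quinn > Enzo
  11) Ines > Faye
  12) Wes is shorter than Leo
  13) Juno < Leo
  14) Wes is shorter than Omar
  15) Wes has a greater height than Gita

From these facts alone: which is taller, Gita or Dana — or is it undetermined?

undetermined

Following every chain through Dana: above Dana we get Wes, Leo, Ines, Omar, Quinn.
Gita is not reached, and no chain runs the other way from Gita to Dana.
So the given relations leave the order of Dana and Gita undetermined.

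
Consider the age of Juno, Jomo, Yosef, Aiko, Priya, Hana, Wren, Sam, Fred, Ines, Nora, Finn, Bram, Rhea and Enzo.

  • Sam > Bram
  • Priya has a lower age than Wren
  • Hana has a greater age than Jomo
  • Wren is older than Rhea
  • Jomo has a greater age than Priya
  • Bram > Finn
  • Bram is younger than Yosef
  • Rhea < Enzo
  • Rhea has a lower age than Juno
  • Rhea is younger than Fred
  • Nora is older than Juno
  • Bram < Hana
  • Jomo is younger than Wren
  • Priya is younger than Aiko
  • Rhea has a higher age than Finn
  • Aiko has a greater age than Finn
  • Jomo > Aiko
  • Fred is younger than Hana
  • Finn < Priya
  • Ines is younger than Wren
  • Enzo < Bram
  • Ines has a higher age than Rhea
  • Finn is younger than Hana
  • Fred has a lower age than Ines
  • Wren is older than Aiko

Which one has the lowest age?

Finn

Chaining upward from Finn: directly above it, Rhea, Priya, Aiko, Bram, Hana; then Enzo, Fred, Juno, Ines, Jomo, Wren, Yosef, Sam; then Nora.
That covers every other element, and nothing is given below Finn, so Finn is the lowest age.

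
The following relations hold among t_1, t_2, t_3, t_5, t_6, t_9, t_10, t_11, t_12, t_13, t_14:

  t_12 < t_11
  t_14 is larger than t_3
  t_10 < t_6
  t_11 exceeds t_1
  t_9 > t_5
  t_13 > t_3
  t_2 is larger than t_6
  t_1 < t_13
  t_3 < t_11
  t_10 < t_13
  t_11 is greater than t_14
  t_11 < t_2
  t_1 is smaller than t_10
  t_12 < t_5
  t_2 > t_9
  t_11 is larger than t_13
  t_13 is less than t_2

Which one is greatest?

t_2

t_1 is not greatest since t_1 < t_10; t_10 is not greatest since t_10 < t_6; t_6 is not greatest since t_6 < t_2; t_3 is not greatest since t_3 < t_11; t_12 is not greatest since t_12 < t_5; t_13 is not greatest since t_13 < t_11; t_14 is not greatest since t_14 < t_11; t_11 is not greatest since t_11 < t_2; t_5 is not greatest since t_5 < t_9; t_9 is not greatest since t_9 < t_2.
Only t_2 has nothing above it, so t_2 is the greatest.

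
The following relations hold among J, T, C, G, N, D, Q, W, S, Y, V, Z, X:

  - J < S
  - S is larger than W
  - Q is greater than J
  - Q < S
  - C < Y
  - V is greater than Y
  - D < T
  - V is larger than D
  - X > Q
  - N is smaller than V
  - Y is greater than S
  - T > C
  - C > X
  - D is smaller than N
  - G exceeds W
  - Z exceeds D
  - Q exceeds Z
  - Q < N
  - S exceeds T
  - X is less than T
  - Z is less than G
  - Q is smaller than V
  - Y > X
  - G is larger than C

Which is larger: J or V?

Link the given pairs in sequence: J < Q; Q < X; X < C; C < T; T < S; S < Y; Y < V.
Chaining these gives J < Q < X < C < T < S < Y < V.
So J < V; V is the larger of the two.

V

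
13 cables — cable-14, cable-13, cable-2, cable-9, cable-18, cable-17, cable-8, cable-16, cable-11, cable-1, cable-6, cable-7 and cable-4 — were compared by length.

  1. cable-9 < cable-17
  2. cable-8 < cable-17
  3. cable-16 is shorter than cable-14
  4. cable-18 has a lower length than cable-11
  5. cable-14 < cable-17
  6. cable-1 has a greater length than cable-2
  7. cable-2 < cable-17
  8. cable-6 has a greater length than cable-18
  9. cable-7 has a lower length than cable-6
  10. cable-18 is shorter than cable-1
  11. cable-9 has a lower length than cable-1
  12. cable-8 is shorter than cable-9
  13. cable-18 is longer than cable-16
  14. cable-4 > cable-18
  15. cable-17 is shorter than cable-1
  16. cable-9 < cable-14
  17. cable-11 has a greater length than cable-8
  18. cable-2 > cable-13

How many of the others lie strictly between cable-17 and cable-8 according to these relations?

The relations place cable-8 below cable-17. An element lies strictly between them when it is forced above cable-8 and also forced below cable-17.
Above cable-8: {cable-9, cable-14, cable-1, cable-11}. Below cable-17: {cable-16, cable-13, cable-9, cable-14, cable-2}.
Intersection: {cable-9, cable-14} — 2.

2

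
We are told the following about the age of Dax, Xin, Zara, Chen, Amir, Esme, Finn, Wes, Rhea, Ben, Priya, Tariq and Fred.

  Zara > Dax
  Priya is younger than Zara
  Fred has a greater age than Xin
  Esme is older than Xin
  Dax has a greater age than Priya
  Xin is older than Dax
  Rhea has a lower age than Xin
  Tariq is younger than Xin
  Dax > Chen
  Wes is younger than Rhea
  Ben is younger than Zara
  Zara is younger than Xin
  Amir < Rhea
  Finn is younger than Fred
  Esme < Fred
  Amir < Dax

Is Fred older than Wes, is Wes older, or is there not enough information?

Wes < Rhea and Rhea < Xin give Wes < Xin.
With Xin < Esme: Wes < Rhea < Xin < Esme.
Then Esme < Fred extends the chain to Fred.
So Fred is older.

Fred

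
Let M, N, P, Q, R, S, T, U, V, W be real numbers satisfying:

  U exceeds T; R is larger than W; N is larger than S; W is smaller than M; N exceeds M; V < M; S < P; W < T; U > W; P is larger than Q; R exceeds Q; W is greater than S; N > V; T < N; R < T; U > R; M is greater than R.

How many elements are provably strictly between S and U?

Chaining upward from S reaches: W, R, M, T, P, N.
Chaining downward from U reaches: W, Q, R, T.
Strictly between S and U are those in both lists: W, R, T — 3 elements.

3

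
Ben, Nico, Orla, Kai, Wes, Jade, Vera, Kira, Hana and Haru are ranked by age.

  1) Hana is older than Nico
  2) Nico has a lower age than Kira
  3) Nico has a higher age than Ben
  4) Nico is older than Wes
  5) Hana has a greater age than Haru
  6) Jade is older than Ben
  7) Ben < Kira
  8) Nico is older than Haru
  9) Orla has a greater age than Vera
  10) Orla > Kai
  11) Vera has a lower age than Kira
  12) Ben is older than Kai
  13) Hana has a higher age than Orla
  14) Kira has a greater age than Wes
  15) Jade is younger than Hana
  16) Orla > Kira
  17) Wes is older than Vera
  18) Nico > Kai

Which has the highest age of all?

Hana

Chaining downward from Hana: directly below it, Jade, Haru, Nico, Orla; then Kai, Vera, Ben, Wes, Kira.
That covers every other element, and nothing is given above Hana, so Hana is the highest age.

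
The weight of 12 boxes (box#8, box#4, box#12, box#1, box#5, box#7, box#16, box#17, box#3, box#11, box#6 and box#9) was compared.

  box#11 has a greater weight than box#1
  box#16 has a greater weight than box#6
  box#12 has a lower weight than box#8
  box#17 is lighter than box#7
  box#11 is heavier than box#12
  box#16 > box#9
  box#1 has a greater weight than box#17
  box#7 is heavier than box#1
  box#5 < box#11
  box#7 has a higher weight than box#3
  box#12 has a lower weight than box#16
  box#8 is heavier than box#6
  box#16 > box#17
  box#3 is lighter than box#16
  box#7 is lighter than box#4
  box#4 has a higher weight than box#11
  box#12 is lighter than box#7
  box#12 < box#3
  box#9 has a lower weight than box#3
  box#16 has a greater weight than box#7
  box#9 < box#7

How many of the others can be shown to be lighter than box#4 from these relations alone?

8

The elements the relations force below box#4 are box#17, box#5, box#12, box#1, box#9, box#3, box#7, box#11 — no chain reaches any other.
That is 8.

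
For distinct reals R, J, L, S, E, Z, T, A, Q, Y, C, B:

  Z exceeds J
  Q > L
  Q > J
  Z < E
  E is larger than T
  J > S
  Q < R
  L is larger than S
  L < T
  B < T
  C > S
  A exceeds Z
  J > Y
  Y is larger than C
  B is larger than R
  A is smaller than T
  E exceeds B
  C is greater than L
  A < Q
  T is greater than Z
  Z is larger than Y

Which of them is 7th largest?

Z

The consecutive relations fix a unique order: S < L < C < Y < J < Z < A < Q < R < B < T < E.
The 7th largest is Z.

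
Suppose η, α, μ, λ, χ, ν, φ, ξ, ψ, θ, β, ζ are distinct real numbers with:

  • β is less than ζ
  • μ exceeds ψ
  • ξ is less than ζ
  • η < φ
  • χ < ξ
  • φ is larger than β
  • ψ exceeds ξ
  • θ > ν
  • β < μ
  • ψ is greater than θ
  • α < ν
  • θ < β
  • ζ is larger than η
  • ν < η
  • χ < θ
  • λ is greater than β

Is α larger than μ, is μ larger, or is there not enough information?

α < ν < θ < β < μ, by transitivity through ν, θ, β.
So μ is larger.

μ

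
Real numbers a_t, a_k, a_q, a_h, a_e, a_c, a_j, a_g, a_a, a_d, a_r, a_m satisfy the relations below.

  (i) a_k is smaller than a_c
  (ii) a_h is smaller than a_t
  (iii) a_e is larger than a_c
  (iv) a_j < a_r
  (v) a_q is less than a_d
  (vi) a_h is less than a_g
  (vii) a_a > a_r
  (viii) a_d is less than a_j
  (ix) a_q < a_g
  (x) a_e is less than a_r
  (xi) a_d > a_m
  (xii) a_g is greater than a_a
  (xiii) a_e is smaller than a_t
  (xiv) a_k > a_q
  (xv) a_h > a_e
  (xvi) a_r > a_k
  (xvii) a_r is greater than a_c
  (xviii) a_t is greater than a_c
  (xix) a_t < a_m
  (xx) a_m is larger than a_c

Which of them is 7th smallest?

a_m

Chaining the given pairs: a_q < a_k < a_c < a_e < a_h < a_t < a_m < a_d < a_j < a_r < a_a < a_g.
The 7th smallest is a_m.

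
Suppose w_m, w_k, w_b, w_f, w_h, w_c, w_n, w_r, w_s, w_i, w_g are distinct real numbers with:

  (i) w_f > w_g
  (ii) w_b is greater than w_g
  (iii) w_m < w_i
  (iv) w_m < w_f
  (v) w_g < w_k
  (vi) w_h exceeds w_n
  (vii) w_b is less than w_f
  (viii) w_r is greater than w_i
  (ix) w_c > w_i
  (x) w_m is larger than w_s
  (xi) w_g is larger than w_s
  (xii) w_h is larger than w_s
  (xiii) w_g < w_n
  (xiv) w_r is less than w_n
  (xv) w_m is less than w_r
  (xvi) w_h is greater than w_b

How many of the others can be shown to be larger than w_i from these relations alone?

The elements the relations force above w_i are w_c, w_r, w_n, w_h — no chain reaches any other.
That is 4.

4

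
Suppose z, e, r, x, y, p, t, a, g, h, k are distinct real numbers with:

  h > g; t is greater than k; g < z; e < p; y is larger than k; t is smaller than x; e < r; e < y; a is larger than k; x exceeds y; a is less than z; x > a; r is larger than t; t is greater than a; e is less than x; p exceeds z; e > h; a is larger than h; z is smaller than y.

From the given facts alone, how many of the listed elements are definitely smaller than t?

4

From t the given relations immediately reach k, a.
From those, h — 3 in total.
From those, g — 4 in total.
Nothing else is reachable below t; 4 in all.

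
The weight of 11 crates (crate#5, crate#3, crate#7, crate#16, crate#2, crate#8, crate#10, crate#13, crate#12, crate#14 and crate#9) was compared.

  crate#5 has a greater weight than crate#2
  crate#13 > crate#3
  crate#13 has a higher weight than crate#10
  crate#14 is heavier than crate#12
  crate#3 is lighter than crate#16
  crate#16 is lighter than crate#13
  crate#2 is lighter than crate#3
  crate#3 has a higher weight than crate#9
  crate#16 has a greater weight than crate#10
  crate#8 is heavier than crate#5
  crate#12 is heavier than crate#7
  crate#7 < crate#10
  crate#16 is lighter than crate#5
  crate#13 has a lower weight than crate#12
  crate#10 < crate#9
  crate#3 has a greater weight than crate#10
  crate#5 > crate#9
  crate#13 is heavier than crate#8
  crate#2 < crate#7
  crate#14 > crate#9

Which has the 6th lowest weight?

crate#16

Chaining the given pairs: crate#2 < crate#7 < crate#10 < crate#9 < crate#3 < crate#16 < crate#5 < crate#8 < crate#13 < crate#12 < crate#14.
Counting 6 from the smallest end gives crate#16.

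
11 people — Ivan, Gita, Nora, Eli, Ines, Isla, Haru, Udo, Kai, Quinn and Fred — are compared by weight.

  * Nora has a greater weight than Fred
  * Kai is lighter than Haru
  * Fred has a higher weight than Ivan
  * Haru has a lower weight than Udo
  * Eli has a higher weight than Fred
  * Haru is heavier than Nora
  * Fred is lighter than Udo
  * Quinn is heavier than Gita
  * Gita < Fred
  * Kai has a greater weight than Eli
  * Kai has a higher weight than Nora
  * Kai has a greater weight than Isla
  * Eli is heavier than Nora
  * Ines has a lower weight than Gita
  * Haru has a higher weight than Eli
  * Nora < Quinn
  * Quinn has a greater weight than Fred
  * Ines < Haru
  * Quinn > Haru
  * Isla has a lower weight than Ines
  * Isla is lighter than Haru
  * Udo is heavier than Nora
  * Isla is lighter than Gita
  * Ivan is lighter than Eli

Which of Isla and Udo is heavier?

Isla < Ines and Ines < Gita give Isla < Gita.
With Gita < Fred: Isla < Ines < Gita < Fred.
With Fred < Nora: Isla < Ines < Gita < Fred < Nora.
Then Nora < Eli extends the chain to Eli.
Then Eli < Kai extends the chain to Kai.
With Kai < Haru: Isla < Ines < Gita < Fred < Nora < Eli < Kai < Haru.
Then Haru < Udo extends the chain to Udo.
So Isla < Udo; Udo is the heavier of the two.

Udo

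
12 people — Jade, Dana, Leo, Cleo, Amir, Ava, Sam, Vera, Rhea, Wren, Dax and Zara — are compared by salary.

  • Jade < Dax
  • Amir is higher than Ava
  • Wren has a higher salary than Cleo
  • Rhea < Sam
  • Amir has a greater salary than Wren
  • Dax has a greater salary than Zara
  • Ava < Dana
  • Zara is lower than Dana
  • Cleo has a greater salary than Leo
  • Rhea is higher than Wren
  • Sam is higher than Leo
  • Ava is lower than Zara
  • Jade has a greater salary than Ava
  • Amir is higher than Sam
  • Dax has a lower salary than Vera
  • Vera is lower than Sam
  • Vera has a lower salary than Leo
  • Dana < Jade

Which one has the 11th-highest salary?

Piecing the relations together gives one ordering: Ava < Zara < Dana < Jade < Dax < Vera < Leo < Cleo < Wren < Rhea < Sam < Amir.
The 11th largest is Zara.

Zara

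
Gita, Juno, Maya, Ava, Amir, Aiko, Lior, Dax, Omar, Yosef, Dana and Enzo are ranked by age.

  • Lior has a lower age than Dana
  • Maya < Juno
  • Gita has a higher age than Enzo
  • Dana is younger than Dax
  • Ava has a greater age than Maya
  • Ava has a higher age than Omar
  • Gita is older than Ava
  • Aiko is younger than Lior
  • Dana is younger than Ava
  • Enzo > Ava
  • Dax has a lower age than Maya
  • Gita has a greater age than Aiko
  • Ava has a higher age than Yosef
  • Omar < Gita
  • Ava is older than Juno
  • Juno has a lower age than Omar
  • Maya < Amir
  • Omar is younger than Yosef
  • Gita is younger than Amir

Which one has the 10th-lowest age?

Enzo

The consecutive relations fix a unique order: Aiko < Lior < Dana < Dax < Maya < Juno < Omar < Yosef < Ava < Enzo < Gita < Amir.
The 10th smallest is Enzo.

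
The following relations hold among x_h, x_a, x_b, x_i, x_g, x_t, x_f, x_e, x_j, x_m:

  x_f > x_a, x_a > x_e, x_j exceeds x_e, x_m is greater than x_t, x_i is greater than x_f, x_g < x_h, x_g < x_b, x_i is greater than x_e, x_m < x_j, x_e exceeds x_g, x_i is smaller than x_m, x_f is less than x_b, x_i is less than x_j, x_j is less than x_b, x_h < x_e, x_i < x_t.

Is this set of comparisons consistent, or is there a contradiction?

consistent

Every relation is compatible with x_g < x_h < x_e < x_a < x_f < x_i < x_t < x_m < x_j < x_b; the set is consistent.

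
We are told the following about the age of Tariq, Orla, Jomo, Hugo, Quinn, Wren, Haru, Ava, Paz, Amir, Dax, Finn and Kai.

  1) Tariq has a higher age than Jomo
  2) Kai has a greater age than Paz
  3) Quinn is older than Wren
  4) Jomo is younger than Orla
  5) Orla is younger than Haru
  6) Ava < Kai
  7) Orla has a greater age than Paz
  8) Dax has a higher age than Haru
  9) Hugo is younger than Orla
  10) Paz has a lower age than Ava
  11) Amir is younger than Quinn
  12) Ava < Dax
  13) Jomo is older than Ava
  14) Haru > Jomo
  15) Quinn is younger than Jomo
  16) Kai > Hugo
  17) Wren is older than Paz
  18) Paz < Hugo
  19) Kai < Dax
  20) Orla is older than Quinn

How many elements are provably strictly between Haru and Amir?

3

The relations place Amir below Haru. An element lies strictly between them when it is forced above Amir and also forced below Haru.
Above Amir: {Quinn, Jomo, Orla, Tariq, Dax}. Below Haru: {Paz, Ava, Hugo, Wren, Quinn, Jomo, Orla}.
Intersection: {Quinn, Jomo, Orla} — 3.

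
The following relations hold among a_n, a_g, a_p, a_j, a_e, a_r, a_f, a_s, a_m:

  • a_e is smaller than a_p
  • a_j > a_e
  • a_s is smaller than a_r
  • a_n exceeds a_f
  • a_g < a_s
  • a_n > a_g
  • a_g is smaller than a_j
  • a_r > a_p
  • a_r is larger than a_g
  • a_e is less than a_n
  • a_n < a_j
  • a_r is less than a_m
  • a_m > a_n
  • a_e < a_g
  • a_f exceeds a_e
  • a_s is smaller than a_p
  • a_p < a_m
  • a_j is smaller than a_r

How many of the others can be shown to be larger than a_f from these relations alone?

4

From a_f the given relations immediately reach a_n.
From those, a_j, a_m — 3 in total.
From those, a_r — 4 in total.
Nothing else is reachable above a_f; 4 in all.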